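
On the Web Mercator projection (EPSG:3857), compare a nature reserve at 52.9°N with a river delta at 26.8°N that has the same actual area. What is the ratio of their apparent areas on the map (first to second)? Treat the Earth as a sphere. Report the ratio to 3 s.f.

2.19

On Mercator, area is exaggerated by sec²φ = 1/cos²φ.
At 52.9°: sec²(52.9°) = 1/0.6032² = 2.748.
At 26.8°: sec²(26.8°) = 1/0.8926² = 1.255.
Ratio = 2.748/1.255 = cos²(26.8°)/cos²(52.9°) ≈ 2.19.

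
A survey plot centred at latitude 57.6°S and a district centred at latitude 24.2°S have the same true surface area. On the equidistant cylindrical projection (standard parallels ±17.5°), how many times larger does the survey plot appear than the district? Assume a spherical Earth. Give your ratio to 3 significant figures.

1.70

The equidistant cylindrical projection with φ₀ = 17.5° has h = 1 (meridians true) and k = cos φ₀ / cos φ along parallels.
Areal scale at 57.6°: h·k = 1.000 × 1.780 = 1.780.
Areal scale at 24.2°: h·k = 1.000 × 1.046 = 1.046.
Ratio = 1.780/1.046 ≈ 1.70.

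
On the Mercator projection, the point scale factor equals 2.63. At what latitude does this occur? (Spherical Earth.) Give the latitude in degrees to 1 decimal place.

Mercator scale is k = sec φ = 1/cos φ.
1/cos φ = 2.63  ⇒  cos φ = 0.3802  ⇒  φ = arccos(0.3802) ≈ 67.7°.

67.7°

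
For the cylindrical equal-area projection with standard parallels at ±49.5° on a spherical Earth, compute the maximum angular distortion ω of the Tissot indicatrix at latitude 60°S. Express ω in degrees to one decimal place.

29.6°

A cylindrical equal-area projection with standard parallel φ₀ has meridian scale h = cos φ / cos φ₀ and parallel scale k = cos φ₀ / cos φ (so areas are preserved, h·k = 1).
At 60°: h = 0.7699, k = 1.299; principal scales a = 1.299, b = 0.7699.
sin(ω/2) = (a − b)/(a + b) = 0.5290/2.069 = 0.2557, so ω = 2 arcsin(0.2557) ≈ 29.6°.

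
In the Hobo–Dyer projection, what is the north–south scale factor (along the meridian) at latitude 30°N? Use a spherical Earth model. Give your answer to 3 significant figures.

1.09

The Hobo–Dyer projection is cylindrical equal-area with φ₀ = 37.5°. A cylindrical equal-area projection with standard parallel φ₀ has meridian scale h = cos φ / cos φ₀ and parallel scale k = cos φ₀ / cos φ (so areas are preserved, h·k = 1).
h = cos 30° / cos 37.5° = 0.8660/0.7934 = 1.092.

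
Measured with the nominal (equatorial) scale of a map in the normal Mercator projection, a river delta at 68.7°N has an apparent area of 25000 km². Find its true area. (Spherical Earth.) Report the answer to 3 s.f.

Mercator is conformal, so the point scale is isotropic: h = k = sec φ = 1/cos φ.
Areal scale = k² = sec²φ = 1/cos²(68.7°) = 1/0.3633² = 7.579.
True area = apparent / (areal scale) = 25000 / 7.579 ≈ 3300 km².

3300 km²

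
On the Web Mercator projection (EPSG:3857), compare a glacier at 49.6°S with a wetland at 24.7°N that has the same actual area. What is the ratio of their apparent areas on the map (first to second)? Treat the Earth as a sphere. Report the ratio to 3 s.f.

Mercator is conformal with k = sec φ, so areal scale = k² = sec²φ.
At 49.6°: sec²(49.6°) = 1/0.6481² = 2.381.
At 24.7°: sec²(24.7°) = 1/0.9085² = 1.212.
Ratio = 2.381/1.212 = cos²(24.7°)/cos²(49.6°) ≈ 1.96.

1.96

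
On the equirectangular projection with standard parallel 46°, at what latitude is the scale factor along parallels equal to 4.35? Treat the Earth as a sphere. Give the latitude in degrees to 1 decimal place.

80.8°

With standard parallel φ₀ = 46°, the equirectangular projection gives x = Rλ cos φ₀, y = Rφ, so h = 1 and k = cos 46° / cos φ.
k = cos φ₀ / cos φ = 4.35  ⇒  cos φ = cos 46° / 4.35 = 0.1597.
φ = arccos(0.1597) ≈ 80.8°.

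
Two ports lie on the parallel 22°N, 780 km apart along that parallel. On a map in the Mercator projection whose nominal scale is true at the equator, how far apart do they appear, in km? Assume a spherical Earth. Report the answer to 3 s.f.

841 km

For Mercator, h = k = sec φ (a conformal cylindrical projection has a single point scale, 1/cos φ).
Along the parallel, k = sec 22° = 1/0.9272 = 1.079.
Map distance = 780 × 1.079 ≈ 841 km.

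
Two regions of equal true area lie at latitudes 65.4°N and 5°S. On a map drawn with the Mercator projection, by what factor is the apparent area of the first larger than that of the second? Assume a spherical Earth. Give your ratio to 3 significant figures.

Mercator is conformal with k = sec φ, so areal scale = k² = sec²φ.
At 65.4°: sec²(65.4°) = 1/0.4163² = 5.771.
At 5°: sec²(5°) = 1/0.9962² = 1.008.
Ratio = 5.771/1.008 = cos²(5°)/cos²(65.4°) ≈ 5.73.

5.73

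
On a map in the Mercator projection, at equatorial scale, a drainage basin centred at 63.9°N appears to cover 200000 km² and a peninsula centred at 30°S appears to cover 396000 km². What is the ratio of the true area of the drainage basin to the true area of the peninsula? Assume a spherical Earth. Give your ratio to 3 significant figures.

0.130

On Mercator the areal scale is sec²φ, so true area = apparent × cos²φ.
True area of drainage basin: 200000 × cos²(63.9°) = 200000 × 0.1935 = 38710 km².
True area of peninsula: 396000 × cos²(30°) = 396000 × 0.7500 = 297000 km².
Ratio = 38710 / 297000 ≈ 0.130.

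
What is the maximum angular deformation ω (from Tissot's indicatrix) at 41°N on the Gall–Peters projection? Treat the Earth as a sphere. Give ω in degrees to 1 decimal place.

7.5°

The Gall–Peters projection is cylindrical equal-area with φ₀ = 45°. A cylindrical equal-area projection with standard parallel φ₀ has meridian scale h = cos φ / cos φ₀ and parallel scale k = cos φ₀ / cos φ (so areas are preserved, h·k = 1).
At 41°: h = 1.067, k = 0.9369; principal scales a = 1.067, b = 0.9369.
sin(ω/2) = (a − b)/(a + b) = 0.1304/2.004 = 0.06506, so ω = 2 arcsin(0.06506) ≈ 7.5°.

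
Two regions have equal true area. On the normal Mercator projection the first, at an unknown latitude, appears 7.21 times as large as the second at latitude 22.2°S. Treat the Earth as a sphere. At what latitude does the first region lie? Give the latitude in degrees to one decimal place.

Mercator areal scale is sec²φ, so apparent-area ratio = sec²φ₁ / sec²φ₂ = cos²φ₂ / cos²φ₁.
cos²φ₂ / cos²φ₁ = 7.21  ⇒  cos φ₁ = cos 22.2° / √7.21 = 0.9259/2.685 = 0.3448.
φ₁ = arccos(0.3448) ≈ 69.8°.

69.8°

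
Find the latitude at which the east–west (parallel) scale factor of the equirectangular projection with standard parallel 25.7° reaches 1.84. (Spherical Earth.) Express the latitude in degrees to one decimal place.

60.7°

With standard parallel φ₀ = 25.7°, the equirectangular projection gives x = Rλ cos φ₀, y = Rφ, so h = 1 and k = cos 25.7° / cos φ.
k = cos φ₀ / cos φ = 1.84  ⇒  cos φ = cos 25.7° / 1.84 = 0.4897.
φ = arccos(0.4897) ≈ 60.7°.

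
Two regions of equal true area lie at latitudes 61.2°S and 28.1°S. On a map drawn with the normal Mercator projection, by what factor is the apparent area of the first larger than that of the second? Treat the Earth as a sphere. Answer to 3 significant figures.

3.35

Mercator is conformal with k = sec φ, so areal scale = k² = sec²φ.
At 61.2°: sec²(61.2°) = 1/0.4818² = 4.309.
At 28.1°: sec²(28.1°) = 1/0.8821² = 1.285.
Ratio = 4.309/1.285 = cos²(28.1°)/cos²(61.2°) ≈ 3.35.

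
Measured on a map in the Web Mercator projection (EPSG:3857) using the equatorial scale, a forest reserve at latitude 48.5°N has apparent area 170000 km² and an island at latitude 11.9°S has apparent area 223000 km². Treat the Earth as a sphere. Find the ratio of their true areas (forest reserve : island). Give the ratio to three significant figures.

0.350

Since Mercator area scale is 1/cos²φ, the true area equals the apparent area multiplied by cos²φ.
True area of forest reserve: 170000 × cos²(48.5°) = 170000 × 0.4391 = 74640 km².
True area of island: 223000 × cos²(11.9°) = 223000 × 0.9575 = 213500 km².
Ratio = 74640 / 213500 ≈ 0.350.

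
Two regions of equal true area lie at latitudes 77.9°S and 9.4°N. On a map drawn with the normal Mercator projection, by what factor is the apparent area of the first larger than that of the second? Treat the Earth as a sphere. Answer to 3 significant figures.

22.2

Mercator areal scale is sec²φ.
At 77.9°: sec²(77.9°) = 1/0.2096² = 22.76.
At 9.4°: sec²(9.4°) = 1/0.9866² = 1.027.
Ratio = 22.76/1.027 = cos²(9.4°)/cos²(77.9°) ≈ 22.2.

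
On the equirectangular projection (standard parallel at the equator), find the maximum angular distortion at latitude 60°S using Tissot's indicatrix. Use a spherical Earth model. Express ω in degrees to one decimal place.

38.9°

Plate carrée maps x = Rλ, y = Rφ. The meridian scale is h = 1 and the parallel scale is k = 1/cos φ = sec φ.
At 60°: h = 1.000, k = 2.000; principal scales a = 2.000, b = 1.000.
sin(ω/2) = (a − b)/(a + b) = 1.0000/3.000 = 0.3333, so ω = 2 arcsin(0.3333) ≈ 38.9°.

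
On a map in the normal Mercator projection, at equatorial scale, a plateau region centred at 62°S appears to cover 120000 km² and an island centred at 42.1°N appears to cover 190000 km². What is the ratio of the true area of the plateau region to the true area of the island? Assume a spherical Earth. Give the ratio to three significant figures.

0.253

On Mercator the areal scale is sec²φ, so true area = apparent × cos²φ.
True area of plateau region: 120000 × cos²(62°) = 120000 × 0.2204 = 26450 km².
True area of island: 190000 × cos²(42.1°) = 190000 × 0.5505 = 104600 km².
Ratio = 26450 / 104600 ≈ 0.253.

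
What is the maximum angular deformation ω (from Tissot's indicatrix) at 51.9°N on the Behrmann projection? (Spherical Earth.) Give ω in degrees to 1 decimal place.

The Behrmann projection is cylindrical equal-area with φ₀ = 30°. A cylindrical equal-area projection with standard parallel φ₀ has meridian scale h = cos φ / cos φ₀ and parallel scale k = cos φ₀ / cos φ (so areas are preserved, h·k = 1).
At 51.9°: h = 0.7125, k = 1.404; principal scales a = 1.404, b = 0.7125.
sin(ω/2) = (a − b)/(a + b) = 0.6910/2.116 = 0.3266, so ω = 2 arcsin(0.3266) ≈ 38.1°.

38.1°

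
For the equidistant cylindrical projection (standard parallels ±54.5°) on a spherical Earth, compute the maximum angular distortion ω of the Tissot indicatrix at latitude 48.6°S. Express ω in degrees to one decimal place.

The equidistant cylindrical projection with φ₀ = 54.5° has h = 1 (meridians true) and k = cos φ₀ / cos φ along parallels.
At 48.6°: h = 1.000, k = 0.8781; principal scales a = 1.000, b = 0.8781.
sin(ω/2) = (a − b)/(a + b) = 0.1219/1.878 = 0.06490, so ω = 2 arcsin(0.06490) ≈ 7.4°.

7.4°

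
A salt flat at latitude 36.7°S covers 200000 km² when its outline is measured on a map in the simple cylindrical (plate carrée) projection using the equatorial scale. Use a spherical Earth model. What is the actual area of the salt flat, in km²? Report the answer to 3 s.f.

Plate carrée maps x = Rλ, y = Rφ. The meridian scale is h = 1 and the parallel scale is k = 1/cos φ = sec φ.
Areal scale = h·k = 1 × sec φ; at 36.7°, h = 1.000, k = 1.247, so h·k = 1.247.
True area = apparent / (areal scale) = 200000 / 1.247 ≈ 160000 km².

160000 km²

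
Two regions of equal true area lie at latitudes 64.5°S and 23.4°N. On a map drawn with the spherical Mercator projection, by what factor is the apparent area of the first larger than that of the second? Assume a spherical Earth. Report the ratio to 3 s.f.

4.54

On Mercator, area is exaggerated by sec²φ = 1/cos²φ.
At 64.5°: sec²(64.5°) = 1/0.4305² = 5.395.
At 23.4°: sec²(23.4°) = 1/0.9178² = 1.187.
Ratio = 5.395/1.187 = cos²(23.4°)/cos²(64.5°) ≈ 4.54.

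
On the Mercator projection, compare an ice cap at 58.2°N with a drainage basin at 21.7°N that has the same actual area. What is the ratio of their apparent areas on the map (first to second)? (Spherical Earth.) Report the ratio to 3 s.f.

3.11

Mercator areal scale is sec²φ.
At 58.2°: sec²(58.2°) = 1/0.5270² = 3.601.
At 21.7°: sec²(21.7°) = 1/0.9291² = 1.158.
Ratio = 3.601/1.158 = cos²(21.7°)/cos²(58.2°) ≈ 3.11.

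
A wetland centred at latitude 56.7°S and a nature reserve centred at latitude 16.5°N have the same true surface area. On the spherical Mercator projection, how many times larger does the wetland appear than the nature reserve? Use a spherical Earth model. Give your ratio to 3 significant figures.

Mercator areal scale is sec²φ.
At 56.7°: sec²(56.7°) = 1/0.5490² = 3.318.
At 16.5°: sec²(16.5°) = 1/0.9588² = 1.088.
Ratio = 3.318/1.088 = cos²(16.5°)/cos²(56.7°) ≈ 3.05.

3.05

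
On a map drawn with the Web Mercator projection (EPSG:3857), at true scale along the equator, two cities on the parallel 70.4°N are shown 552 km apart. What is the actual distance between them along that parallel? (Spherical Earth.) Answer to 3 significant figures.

185 km

For Mercator, h = k = sec φ (a conformal cylindrical projection has a single point scale, 1/cos φ).
Along the parallel at 70.4°, map distances are exaggerated by k = sec 70.4° = 2.981.
True distance = 552 / 2.981 = 552 × cos 70.4° ≈ 185 km.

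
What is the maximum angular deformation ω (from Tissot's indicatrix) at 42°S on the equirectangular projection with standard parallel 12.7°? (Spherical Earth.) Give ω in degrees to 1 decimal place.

15.5°

The equidistant cylindrical projection with φ₀ = 12.7° has h = 1 (meridians true) and k = cos φ₀ / cos φ along parallels.
At 42°: h = 1.000, k = 1.313; principal scales a = 1.313, b = 1.000.
sin(ω/2) = (a − b)/(a + b) = 0.3127/2.313 = 0.1352, so ω = 2 arcsin(0.1352) ≈ 15.5°.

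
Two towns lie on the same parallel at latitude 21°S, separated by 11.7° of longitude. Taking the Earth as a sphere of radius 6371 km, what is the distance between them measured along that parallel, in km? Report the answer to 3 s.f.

1210 km

Arc length along a parallel = R cos φ · Δλ (with Δλ in radians).
= 6371 × cos 21° × (11.7° × π/180) = 6371 × 0.9336 × 0.2042 ≈ 1210 km.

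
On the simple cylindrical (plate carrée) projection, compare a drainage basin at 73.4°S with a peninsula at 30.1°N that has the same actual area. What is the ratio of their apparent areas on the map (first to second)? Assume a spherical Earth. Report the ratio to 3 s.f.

3.03

Plate carrée maps x = Rλ, y = Rφ. The meridian scale is h = 1 and the parallel scale is k = 1/cos φ = sec φ.
Areal scale at 73.4°: h·k = 1.000 × 3.500 = 3.500.
Areal scale at 30.1°: h·k = 1.000 × 1.156 = 1.156.
Ratio = 3.500/1.156 ≈ 3.03.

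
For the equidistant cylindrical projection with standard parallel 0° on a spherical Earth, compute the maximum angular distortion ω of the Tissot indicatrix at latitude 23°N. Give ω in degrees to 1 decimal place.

Plate carrée maps x = Rλ, y = Rφ. The meridian scale is h = 1 and the parallel scale is k = 1/cos φ = sec φ.
At 23°: h = 1.000, k = 1.086; principal scales a = 1.086, b = 1.000.
sin(ω/2) = (a − b)/(a + b) = 0.08636/2.086 = 0.04139, so ω = 2 arcsin(0.04139) ≈ 4.7°.

4.7°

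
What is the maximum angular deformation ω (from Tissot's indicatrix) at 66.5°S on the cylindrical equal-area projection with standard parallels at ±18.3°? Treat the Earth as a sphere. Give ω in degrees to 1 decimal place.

88.9°

For cylindrical equal-area with standard parallel φ₀, h = cos φ / cos φ₀ and k = cos φ₀ / cos φ, so h·k = 1.
At 66.5°: h = 0.4200, k = 2.381; principal scales a = 2.381, b = 0.4200.
sin(ω/2) = (a − b)/(a + b) = 1.961/2.801 = 0.7001, so ω = 2 arcsin(0.7001) ≈ 88.9°.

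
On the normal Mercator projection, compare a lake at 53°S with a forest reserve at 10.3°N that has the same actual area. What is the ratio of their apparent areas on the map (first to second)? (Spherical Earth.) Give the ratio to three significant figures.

Mercator is conformal with k = sec φ, so areal scale = k² = sec²φ.
At 53°: sec²(53°) = 1/0.6018² = 2.761.
At 10.3°: sec²(10.3°) = 1/0.9839² = 1.033.
Ratio = 2.761/1.033 = cos²(10.3°)/cos²(53°) ≈ 2.67.

2.67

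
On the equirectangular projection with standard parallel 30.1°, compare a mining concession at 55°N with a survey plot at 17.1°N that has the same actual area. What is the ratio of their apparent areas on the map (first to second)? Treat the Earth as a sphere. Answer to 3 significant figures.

The equidistant cylindrical projection with φ₀ = 30.1° has h = 1 (meridians true) and k = cos φ₀ / cos φ along parallels.
Areal scale at 55°: h·k = 1.000 × 1.508 = 1.508.
Areal scale at 17.1°: h·k = 1.000 × 0.9052 = 0.9052.
Ratio = 1.508/0.9052 ≈ 1.67.

1.67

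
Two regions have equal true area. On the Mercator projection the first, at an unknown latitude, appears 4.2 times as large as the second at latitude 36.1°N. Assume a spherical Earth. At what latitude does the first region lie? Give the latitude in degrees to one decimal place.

66.8°

On Mercator, (apparent₁)/(apparent₂) = sec²φ₁ / sec²φ₂ when true areas are equal.
cos²φ₂ / cos²φ₁ = 4.2  ⇒  cos φ₁ = cos 36.1° / √4.2 = 0.8080/2.049 = 0.3943.
φ₁ = arccos(0.3943) ≈ 66.8°.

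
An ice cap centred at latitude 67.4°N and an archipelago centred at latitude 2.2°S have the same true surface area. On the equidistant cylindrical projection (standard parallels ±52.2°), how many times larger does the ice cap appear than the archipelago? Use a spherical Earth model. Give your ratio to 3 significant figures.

The equidistant cylindrical projection with φ₀ = 52.2° has h = 1 (meridians true) and k = cos φ₀ / cos φ along parallels.
Areal scale at 67.4°: h·k = 1.000 × 1.595 = 1.595.
Areal scale at 2.2°: h·k = 1.000 × 0.6134 = 0.6134.
Ratio = 1.595/0.6134 ≈ 2.60.

2.60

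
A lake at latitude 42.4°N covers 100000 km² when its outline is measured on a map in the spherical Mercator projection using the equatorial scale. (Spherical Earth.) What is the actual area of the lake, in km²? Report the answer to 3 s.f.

54500 km²

For Mercator, h = k = sec φ (a conformal cylindrical projection has a single point scale, 1/cos φ).
Areal scale = k² = sec²φ = 1/cos²(42.4°) = 1/0.7385² = 1.834.
True area = apparent / (areal scale) = 100000 / 1.834 ≈ 54500 km².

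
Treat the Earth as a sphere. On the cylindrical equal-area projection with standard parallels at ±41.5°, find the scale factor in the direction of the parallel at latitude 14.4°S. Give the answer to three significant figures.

Cylindrical equal-area (φ₀ = 41.5°): h = cos φ / cos 41.5° along meridians, k = cos 41.5° / cos φ along parallels; h·k = 1.
k = cos 41.5° / cos 14.4° = 0.7490/0.9686 = 0.7732.

0.773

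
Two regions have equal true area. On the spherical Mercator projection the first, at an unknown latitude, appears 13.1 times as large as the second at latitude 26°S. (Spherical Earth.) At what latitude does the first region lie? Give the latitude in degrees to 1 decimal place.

For equal true areas on Mercator, apparent areas scale as sec²φ, so the ratio is cos²φ₂ / cos²φ₁.
cos²φ₂ / cos²φ₁ = 13.1  ⇒  cos φ₁ = cos 26° / √13.1 = 0.8988/3.619 = 0.2483.
φ₁ = arccos(0.2483) ≈ 75.6°.

75.6°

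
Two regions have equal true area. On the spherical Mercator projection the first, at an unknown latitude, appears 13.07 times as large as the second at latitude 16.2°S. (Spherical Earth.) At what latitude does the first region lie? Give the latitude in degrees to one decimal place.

On Mercator, (apparent₁)/(apparent₂) = sec²φ₁ / sec²φ₂ when true areas are equal.
cos²φ₂ / cos²φ₁ = 13.07  ⇒  cos φ₁ = cos 16.2° / √13.07 = 0.9603/3.615 = 0.2656.
φ₁ = arccos(0.2656) ≈ 74.6°.

74.6°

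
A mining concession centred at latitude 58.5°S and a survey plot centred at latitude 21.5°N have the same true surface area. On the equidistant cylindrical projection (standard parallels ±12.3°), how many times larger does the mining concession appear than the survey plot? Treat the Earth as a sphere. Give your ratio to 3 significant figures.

In the equirectangular projection with standard parallel φ₀ = 12.3° (x = Rλ cos φ₀, y = Rφ), meridians are true-scale (h = 1) and the parallel scale is k = cos φ₀ / cos φ.
Areal scale at 58.5°: h·k = 1.000 × 1.870 = 1.870.
Areal scale at 21.5°: h·k = 1.000 × 1.050 = 1.050.
Ratio = 1.870/1.050 ≈ 1.78.

1.78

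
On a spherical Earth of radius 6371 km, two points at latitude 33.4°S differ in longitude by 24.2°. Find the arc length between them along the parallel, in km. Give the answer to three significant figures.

2250 km

Arc length along a parallel = R cos φ · Δλ (with Δλ in radians).
= 6371 × cos 33.4° × (24.2° × π/180) = 6371 × 0.8348 × 0.4224 ≈ 2250 km.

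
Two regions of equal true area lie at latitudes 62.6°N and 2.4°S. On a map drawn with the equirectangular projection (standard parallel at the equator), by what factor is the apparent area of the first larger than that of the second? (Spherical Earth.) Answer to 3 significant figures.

For the equirectangular projection with φ₀ = 0 (plate carrée), h = 1 along meridians and k = sec φ along parallels.
Areal scale at 62.6°: h·k = 1.000 × 2.173 = 2.173.
Areal scale at 2.4°: h·k = 1.000 × 1.001 = 1.001.
Ratio = 2.173/1.001 ≈ 2.17.

2.17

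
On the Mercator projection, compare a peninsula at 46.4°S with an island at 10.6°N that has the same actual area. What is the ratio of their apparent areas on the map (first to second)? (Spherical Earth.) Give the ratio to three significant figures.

Mercator is conformal with k = sec φ, so areal scale = k² = sec²φ.
At 46.4°: sec²(46.4°) = 1/0.6896² = 2.103.
At 10.6°: sec²(10.6°) = 1/0.9829² = 1.035.
Ratio = 2.103/1.035 = cos²(10.6°)/cos²(46.4°) ≈ 2.03.

2.03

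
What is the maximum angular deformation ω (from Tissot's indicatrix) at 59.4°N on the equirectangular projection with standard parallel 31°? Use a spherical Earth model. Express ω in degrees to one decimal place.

29.5°

The equidistant cylindrical projection with φ₀ = 31° has h = 1 (meridians true) and k = cos φ₀ / cos φ along parallels.
At 59.4°: h = 1.000, k = 1.684; principal scales a = 1.684, b = 1.000.
sin(ω/2) = (a − b)/(a + b) = 0.6839/2.684 = 0.2548, so ω = 2 arcsin(0.2548) ≈ 29.5°.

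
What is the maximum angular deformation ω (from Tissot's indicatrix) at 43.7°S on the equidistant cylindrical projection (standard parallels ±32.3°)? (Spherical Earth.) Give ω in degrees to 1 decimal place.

8.9°

With standard parallel φ₀ = 32.3°, the equirectangular projection gives x = Rλ cos φ₀, y = Rφ, so h = 1 and k = cos 32.3° / cos φ.
At 43.7°: h = 1.000, k = 1.169; principal scales a = 1.169, b = 1.000.
sin(ω/2) = (a − b)/(a + b) = 0.1692/2.169 = 0.07798, so ω = 2 arcsin(0.07798) ≈ 8.9°.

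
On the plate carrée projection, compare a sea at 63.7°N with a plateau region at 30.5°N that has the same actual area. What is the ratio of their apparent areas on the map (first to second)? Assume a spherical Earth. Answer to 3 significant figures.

1.94

Plate carrée maps x = Rλ, y = Rφ. The meridian scale is h = 1 and the parallel scale is k = 1/cos φ = sec φ.
Areal scale at 63.7°: h·k = 1.000 × 2.257 = 2.257.
Areal scale at 30.5°: h·k = 1.000 × 1.161 = 1.161.
Ratio = 2.257/1.161 ≈ 1.94.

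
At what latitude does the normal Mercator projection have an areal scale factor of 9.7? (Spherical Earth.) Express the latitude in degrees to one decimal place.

71.3°

Mercator areal scale is sec²φ.
sec²φ = 9.7  ⇒  cos²φ = 0.1031  ⇒  cos φ = 0.3211.
φ = arccos(0.3211) ≈ 71.3°.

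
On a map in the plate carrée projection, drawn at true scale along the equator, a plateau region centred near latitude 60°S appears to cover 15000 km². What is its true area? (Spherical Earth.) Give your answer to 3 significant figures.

Plate carrée maps x = Rλ, y = Rφ. The meridian scale is h = 1 and the parallel scale is k = 1/cos φ = sec φ.
Areal scale = h·k = 1 × sec φ; at 60°, h = 1.000, k = 2.000, so h·k = 2.000.
True area = apparent / (areal scale) = 15000 / 2.000 ≈ 7500 km².

7500 km²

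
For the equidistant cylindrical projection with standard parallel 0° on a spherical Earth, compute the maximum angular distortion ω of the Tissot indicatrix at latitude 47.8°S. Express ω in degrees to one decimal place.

In the plate carrée (x = Rλ, y = Rφ), meridians are true-scale (h = 1) and parallels are stretched by k = sec φ.
At 47.8°: h = 1.000, k = 1.489; principal scales a = 1.489, b = 1.000.
sin(ω/2) = (a − b)/(a + b) = 0.4887/2.489 = 0.1964, so ω = 2 arcsin(0.1964) ≈ 22.6°.

22.6°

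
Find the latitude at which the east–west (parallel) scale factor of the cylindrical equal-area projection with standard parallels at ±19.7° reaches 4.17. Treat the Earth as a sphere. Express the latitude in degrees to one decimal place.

77.0°

A cylindrical equal-area projection with standard parallel φ₀ has meridian scale h = cos φ / cos φ₀ and parallel scale k = cos φ₀ / cos φ (so areas are preserved, h·k = 1).
k = cos φ₀ / cos φ = 4.17  ⇒  cos φ = cos 19.7° / 4.17 = 0.2258.
φ = arccos(0.2258) ≈ 77.0°.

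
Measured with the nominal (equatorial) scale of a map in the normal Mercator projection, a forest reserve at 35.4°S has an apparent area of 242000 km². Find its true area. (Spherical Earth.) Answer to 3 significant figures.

161000 km²

The Mercator projection is conformal; its linear scale factor is the same in every direction and equals sec φ = 1/cos φ.
Areal scale = k² = sec²φ = 1/cos²(35.4°) = 1/0.8151² = 1.505.
True area = apparent / (areal scale) = 242000 / 1.505 ≈ 161000 km².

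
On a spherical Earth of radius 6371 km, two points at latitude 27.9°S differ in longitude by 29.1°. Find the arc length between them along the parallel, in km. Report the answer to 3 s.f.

2860 km

Arc length along a parallel = R cos φ · Δλ (with Δλ in radians).
= 6371 × cos 27.9° × (29.1° × π/180) = 6371 × 0.8838 × 0.5079 ≈ 2860 km.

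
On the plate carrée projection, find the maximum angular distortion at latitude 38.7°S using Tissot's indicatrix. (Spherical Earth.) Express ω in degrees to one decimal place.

14.2°

In the plate carrée (x = Rλ, y = Rφ), meridians are true-scale (h = 1) and parallels are stretched by k = sec φ.
At 38.7°: h = 1.000, k = 1.281; principal scales a = 1.281, b = 1.000.
sin(ω/2) = (a − b)/(a + b) = 0.2813/2.281 = 0.1233, so ω = 2 arcsin(0.1233) ≈ 14.2°.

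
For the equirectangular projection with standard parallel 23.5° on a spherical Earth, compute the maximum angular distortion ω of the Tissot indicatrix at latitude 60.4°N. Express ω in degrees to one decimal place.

In the equirectangular projection with standard parallel φ₀ = 23.5° (x = Rλ cos φ₀, y = Rφ), meridians are true-scale (h = 1) and the parallel scale is k = cos φ₀ / cos φ.
At 60.4°: h = 1.000, k = 1.857; principal scales a = 1.857, b = 1.000.
sin(ω/2) = (a − b)/(a + b) = 0.8566/2.857 = 0.2999, so ω = 2 arcsin(0.2999) ≈ 34.9°.

34.9°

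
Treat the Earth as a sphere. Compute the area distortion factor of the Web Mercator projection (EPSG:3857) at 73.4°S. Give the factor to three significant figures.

12.3

The Mercator projection is conformal; its linear scale factor is the same in every direction and equals sec φ = 1/cos φ.
Areal scale = k² = sec²φ = 1/cos²(73.4°) = 1/0.2857² = 12.25.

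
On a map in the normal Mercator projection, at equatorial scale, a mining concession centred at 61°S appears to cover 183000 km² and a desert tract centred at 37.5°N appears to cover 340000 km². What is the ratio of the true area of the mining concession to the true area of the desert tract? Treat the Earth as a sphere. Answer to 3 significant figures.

0.201

Mercator's areal exaggeration is sec²φ; hence true area = (apparent area) · cos²φ.
True area of mining concession: 183000 × cos²(61°) = 183000 × 0.2350 = 43010 km².
True area of desert tract: 340000 × cos²(37.5°) = 340000 × 0.6294 = 214000 km².
Ratio = 43010 / 214000 ≈ 0.201.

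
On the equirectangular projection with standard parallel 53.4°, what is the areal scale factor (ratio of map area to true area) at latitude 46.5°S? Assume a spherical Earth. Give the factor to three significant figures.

0.866

In the equirectangular projection with standard parallel φ₀ = 53.4° (x = Rλ cos φ₀, y = Rφ), meridians are true-scale (h = 1) and the parallel scale is k = cos φ₀ / cos φ.
Areal scale = h·k = 1 × cos φ₀ / cos φ; at 46.5°, h = 1.000, k = 0.8662, so h·k = 0.8662.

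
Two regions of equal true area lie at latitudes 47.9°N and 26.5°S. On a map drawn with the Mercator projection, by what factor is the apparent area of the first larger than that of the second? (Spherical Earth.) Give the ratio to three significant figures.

1.78

Mercator is conformal with k = sec φ, so areal scale = k² = sec²φ.
At 47.9°: sec²(47.9°) = 1/0.6704² = 2.225.
At 26.5°: sec²(26.5°) = 1/0.8949² = 1.249.
Ratio = 2.225/1.249 = cos²(26.5°)/cos²(47.9°) ≈ 1.78.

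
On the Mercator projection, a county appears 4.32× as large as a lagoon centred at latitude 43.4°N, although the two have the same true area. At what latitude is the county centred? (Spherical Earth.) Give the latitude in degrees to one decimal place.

69.5°

For equal true areas on Mercator, apparent areas scale as sec²φ, so the ratio is cos²φ₂ / cos²φ₁.
cos²φ₂ / cos²φ₁ = 4.32  ⇒  cos φ₁ = cos 43.4° / √4.32 = 0.7266/2.078 = 0.3496.
φ₁ = arccos(0.3496) ≈ 69.5°.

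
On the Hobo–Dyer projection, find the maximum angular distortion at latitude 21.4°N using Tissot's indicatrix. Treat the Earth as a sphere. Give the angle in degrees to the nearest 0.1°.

Hobo–Dyer is a cylindrical equal-area projection with standard parallels at ±37.5°. A cylindrical equal-area projection with standard parallel φ₀ has meridian scale h = cos φ / cos φ₀ and parallel scale k = cos φ₀ / cos φ (so areas are preserved, h·k = 1).
At 21.4°: h = 1.174, k = 0.8521; principal scales a = 1.174, b = 0.8521.
sin(ω/2) = (a − b)/(a + b) = 0.3215/2.026 = 0.1587, so ω = 2 arcsin(0.1587) ≈ 18.3°.

18.3°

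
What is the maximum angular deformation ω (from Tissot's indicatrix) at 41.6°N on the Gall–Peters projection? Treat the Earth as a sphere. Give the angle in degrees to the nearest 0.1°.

The Gall–Peters projection is cylindrical equal-area with φ₀ = 45°. For cylindrical equal-area with standard parallel φ₀, h = cos φ / cos φ₀ and k = cos φ₀ / cos φ, so h·k = 1.
At 41.6°: h = 1.058, k = 0.9456; principal scales a = 1.058, b = 0.9456.
sin(ω/2) = (a − b)/(a + b) = 0.1120/2.003 = 0.05589, so ω = 2 arcsin(0.05589) ≈ 6.4°.

6.4°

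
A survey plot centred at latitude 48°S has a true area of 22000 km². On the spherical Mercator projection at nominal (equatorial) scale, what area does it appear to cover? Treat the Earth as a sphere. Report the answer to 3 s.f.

Mercator is conformal, so the point scale is isotropic: h = k = sec φ = 1/cos φ.
Areal scale = k² = sec²φ = 1/cos²(48°) = 1/0.6691² = 2.233.
Apparent area = 22000 × 2.233 ≈ 49100 km².

49100 km²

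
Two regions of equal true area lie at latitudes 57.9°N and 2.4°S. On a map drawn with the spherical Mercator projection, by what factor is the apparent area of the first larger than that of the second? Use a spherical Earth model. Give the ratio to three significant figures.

3.54

On Mercator, area is exaggerated by sec²φ = 1/cos²φ.
At 57.9°: sec²(57.9°) = 1/0.5314² = 3.541.
At 2.4°: sec²(2.4°) = 1/0.9991² = 1.002.
Ratio = 3.541/1.002 = cos²(2.4°)/cos²(57.9°) ≈ 3.54.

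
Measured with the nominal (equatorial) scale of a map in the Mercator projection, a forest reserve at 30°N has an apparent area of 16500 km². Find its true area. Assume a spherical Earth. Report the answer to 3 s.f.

12400 km²

For Mercator, h = k = sec φ (a conformal cylindrical projection has a single point scale, 1/cos φ).
Areal scale = k² = sec²φ = 1/cos²(30°) = 1/0.8660² = 1.333.
True area = apparent / (areal scale) = 16500 / 1.333 ≈ 12400 km².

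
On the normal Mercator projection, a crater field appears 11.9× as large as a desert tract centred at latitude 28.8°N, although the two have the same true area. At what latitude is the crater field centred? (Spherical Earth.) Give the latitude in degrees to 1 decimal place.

75.3°

For equal true areas on Mercator, apparent areas scale as sec²φ, so the ratio is cos²φ₂ / cos²φ₁.
cos²φ₂ / cos²φ₁ = 11.9  ⇒  cos φ₁ = cos 28.8° / √11.9 = 0.8763/3.450 = 0.2540.
φ₁ = arccos(0.2540) ≈ 75.3°.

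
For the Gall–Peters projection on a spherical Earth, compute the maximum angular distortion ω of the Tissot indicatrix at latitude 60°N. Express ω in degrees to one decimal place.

38.9°

The Gall–Peters projection is cylindrical equal-area with φ₀ = 45°. For cylindrical equal-area with standard parallel φ₀, h = cos φ / cos φ₀ and k = cos φ₀ / cos φ, so h·k = 1.
At 60°: h = 0.7071, k = 1.414; principal scales a = 1.414, b = 0.7071.
sin(ω/2) = (a − b)/(a + b) = 0.7071/2.121 = 0.3333, so ω = 2 arcsin(0.3333) ≈ 38.9°.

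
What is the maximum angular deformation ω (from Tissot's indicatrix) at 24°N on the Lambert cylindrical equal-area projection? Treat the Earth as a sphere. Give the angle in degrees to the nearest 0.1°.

The Lambert cylindrical equal-area projection is the cylindrical equal-area projection with its standard parallel at the equator (φ₀ = 0). Cylindrical equal-area (φ₀ = 0°): h = cos φ / cos 0° along meridians, k = cos 0° / cos φ along parallels; h·k = 1.
At 24°: h = 0.9135, k = 1.095; principal scales a = 1.095, b = 0.9135.
sin(ω/2) = (a − b)/(a + b) = 0.1811/2.008 = 0.09018, so ω = 2 arcsin(0.09018) ≈ 10.3°.

10.3°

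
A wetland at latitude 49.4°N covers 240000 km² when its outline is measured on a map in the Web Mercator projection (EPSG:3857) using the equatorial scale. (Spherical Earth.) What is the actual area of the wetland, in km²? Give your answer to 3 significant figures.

For Mercator, h = k = sec φ (a conformal cylindrical projection has a single point scale, 1/cos φ).
Areal scale = k² = sec²φ = 1/cos²(49.4°) = 1/0.6508² = 2.361.
True area = apparent / (areal scale) = 240000 / 2.361 ≈ 102000 km².

102000 km²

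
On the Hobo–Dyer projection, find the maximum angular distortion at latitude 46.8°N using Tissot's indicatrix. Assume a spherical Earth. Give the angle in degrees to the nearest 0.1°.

16.8°

Hobo–Dyer is a cylindrical equal-area projection with standard parallels at ±37.5°. Cylindrical equal-area (φ₀ = 37.5°): h = cos φ / cos 37.5° along meridians, k = cos 37.5° / cos φ along parallels; h·k = 1.
At 46.8°: h = 0.8629, k = 1.159; principal scales a = 1.159, b = 0.8629.
sin(ω/2) = (a − b)/(a + b) = 0.2961/2.022 = 0.1465, so ω = 2 arcsin(0.1465) ≈ 16.8°.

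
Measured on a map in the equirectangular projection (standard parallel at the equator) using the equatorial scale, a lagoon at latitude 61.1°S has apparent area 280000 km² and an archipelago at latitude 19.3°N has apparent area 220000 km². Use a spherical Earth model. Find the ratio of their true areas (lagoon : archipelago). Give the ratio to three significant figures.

On the plate carrée, areal scale = h·k = 1 × sec φ, so true area = apparent × cos φ.
True area of lagoon: 280000 × cos(61.1°) = 280000 × 0.4833 = 135300 km².
True area of archipelago: 220000 × cos(19.3°) = 220000 × 0.9438 = 207600 km².
Ratio = 135300 / 207600 ≈ 0.652.

0.652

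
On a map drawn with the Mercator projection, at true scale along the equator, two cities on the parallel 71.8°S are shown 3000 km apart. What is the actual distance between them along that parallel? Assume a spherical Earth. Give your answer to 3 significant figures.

For Mercator, h = k = sec φ (a conformal cylindrical projection has a single point scale, 1/cos φ).
Along the parallel at 71.8°, map distances are exaggerated by k = sec 71.8° = 3.202.
True distance = 3000 / 3.202 = 3000 × cos 71.8° ≈ 937 km.

937 km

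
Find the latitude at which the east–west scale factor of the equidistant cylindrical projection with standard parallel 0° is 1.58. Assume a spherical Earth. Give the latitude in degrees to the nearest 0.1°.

50.7°

Plate carrée: h = 1, k = sec φ along parallels.
sec φ = 1.58  ⇒  cos φ = 0.6329  ⇒  φ ≈ 50.7°.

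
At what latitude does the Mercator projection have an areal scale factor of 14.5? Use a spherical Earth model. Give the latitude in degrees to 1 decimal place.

74.8°

Mercator areal scale is sec²φ.
sec²φ = 14.5  ⇒  cos²φ = 0.06897  ⇒  cos φ = 0.2626.
φ = arccos(0.2626) ≈ 74.8°.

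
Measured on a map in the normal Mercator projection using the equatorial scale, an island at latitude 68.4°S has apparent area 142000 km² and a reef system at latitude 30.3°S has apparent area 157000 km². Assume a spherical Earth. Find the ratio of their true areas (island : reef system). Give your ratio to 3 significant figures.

0.164

Mercator's areal exaggeration is sec²φ; hence true area = (apparent area) · cos²φ.
True area of island: 142000 × cos²(68.4°) = 142000 × 0.1355 = 19240 km².
True area of reef system: 157000 × cos²(30.3°) = 157000 × 0.7455 = 117000 km².
Ratio = 19240 / 117000 ≈ 0.164.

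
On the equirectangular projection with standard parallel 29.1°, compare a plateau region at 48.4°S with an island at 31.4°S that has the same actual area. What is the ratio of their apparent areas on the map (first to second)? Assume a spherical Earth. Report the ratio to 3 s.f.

With standard parallel φ₀ = 29.1°, the equirectangular projection gives x = Rλ cos φ₀, y = Rφ, so h = 1 and k = cos 29.1° / cos φ.
Areal scale at 48.4°: h·k = 1.000 × 1.316 = 1.316.
Areal scale at 31.4°: h·k = 1.000 × 1.024 = 1.024.
Ratio = 1.316/1.024 ≈ 1.29.

1.29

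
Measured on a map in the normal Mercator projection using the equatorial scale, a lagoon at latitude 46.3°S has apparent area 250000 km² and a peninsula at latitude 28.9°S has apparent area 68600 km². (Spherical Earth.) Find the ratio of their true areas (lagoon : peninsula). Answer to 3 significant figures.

Since Mercator area scale is 1/cos²φ, the true area equals the apparent area multiplied by cos²φ.
True area of lagoon: 250000 × cos²(46.3°) = 250000 × 0.4773 = 119300 km².
True area of peninsula: 68600 × cos²(28.9°) = 68600 × 0.7664 = 52580 km².
Ratio = 119300 / 52580 ≈ 2.27.

2.27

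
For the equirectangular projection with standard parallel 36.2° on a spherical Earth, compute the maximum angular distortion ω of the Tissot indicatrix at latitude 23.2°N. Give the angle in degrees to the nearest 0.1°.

7.5°

With standard parallel φ₀ = 36.2°, the equirectangular projection gives x = Rλ cos φ₀, y = Rφ, so h = 1 and k = cos 36.2° / cos φ.
At 23.2°: h = 1.000, k = 0.8780; principal scales a = 1.000, b = 0.8780.
sin(ω/2) = (a − b)/(a + b) = 0.1220/1.878 = 0.06499, so ω = 2 arcsin(0.06499) ≈ 7.5°.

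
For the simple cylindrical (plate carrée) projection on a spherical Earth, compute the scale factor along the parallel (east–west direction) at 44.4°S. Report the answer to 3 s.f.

For the equirectangular projection with φ₀ = 0 (plate carrée), h = 1 along meridians and k = sec φ along parallels.
k = 1/cos 44.4° = 1/0.7145 = 1.400.

1.40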